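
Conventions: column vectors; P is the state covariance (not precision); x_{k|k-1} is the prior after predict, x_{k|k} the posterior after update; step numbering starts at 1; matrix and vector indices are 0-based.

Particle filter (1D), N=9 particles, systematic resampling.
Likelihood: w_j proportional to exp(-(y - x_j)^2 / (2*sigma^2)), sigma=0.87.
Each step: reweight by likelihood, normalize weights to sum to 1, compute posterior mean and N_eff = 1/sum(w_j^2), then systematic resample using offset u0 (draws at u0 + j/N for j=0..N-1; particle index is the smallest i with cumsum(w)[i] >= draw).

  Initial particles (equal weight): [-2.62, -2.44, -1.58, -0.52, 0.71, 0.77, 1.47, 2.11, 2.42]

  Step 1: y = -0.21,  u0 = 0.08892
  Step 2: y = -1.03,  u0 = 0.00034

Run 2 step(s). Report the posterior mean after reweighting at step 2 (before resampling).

post_mean = -0.5716

step 1: w=[0.0083, 0.0145, 0.1121, 0.3634, 0.2214, 0.2053, 0.0600, 0.0111, 0.0040]  mean=0.0133  Neff=4.1709  idx=[2, 3, 3, 3, 4, 4, 5, 5, 6]
step 2: w=[0.2117, 0.2178, 0.2178, 0.2178, 0.0350, 0.0350, 0.0304, 0.0304, 0.0042]  mean=-0.5716  Neff=5.2244  idx=[0, 0, 1, 1, 2, 2, 3, 3, 4]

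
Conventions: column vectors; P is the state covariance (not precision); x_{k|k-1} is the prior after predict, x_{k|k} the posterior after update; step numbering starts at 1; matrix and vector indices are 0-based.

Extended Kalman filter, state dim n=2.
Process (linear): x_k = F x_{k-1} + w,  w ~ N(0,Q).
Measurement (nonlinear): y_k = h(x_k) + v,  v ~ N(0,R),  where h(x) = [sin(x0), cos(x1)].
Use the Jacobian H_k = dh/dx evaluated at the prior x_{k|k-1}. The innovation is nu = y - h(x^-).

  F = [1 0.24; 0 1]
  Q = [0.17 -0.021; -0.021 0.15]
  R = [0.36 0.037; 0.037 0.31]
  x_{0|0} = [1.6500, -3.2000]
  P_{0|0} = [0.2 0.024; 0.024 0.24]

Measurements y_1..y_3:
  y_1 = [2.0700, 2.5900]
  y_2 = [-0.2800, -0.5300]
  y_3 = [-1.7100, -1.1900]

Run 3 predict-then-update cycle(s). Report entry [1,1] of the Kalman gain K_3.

K[1,1] = -0.6645

step 1: x^-=[0.8820, -3.2000]  P^-=[0.3953 0.0606; 0.0606 0.3900]  H_jac=[0.6356 0.0000; 0.0000 -0.0584]  S=[0.5197 0.0348; 0.0348 0.3113]  K=[0.4879 -0.0658; 0.0796 -0.0820]  nu=[1.2980, 3.5883]  x^+=[1.2791, -3.3910]  P^+=[0.2725 0.0403; 0.0403 0.3851]
step 2: x^-=[0.4653, -3.3910]  P^-=[0.4840 0.1117; 0.1117 0.5351]  H_jac=[0.8937 0.0000; 0.0000 -0.2468]  S=[0.7466 0.0124; 0.0124 0.3426]  K=[0.5811 -0.1014; 0.1402 -0.3905]  nu=[-0.7287, 0.4391]  x^+=[-0.0027, -3.6646]  P^+=[0.2299 0.0403; 0.0403 0.4695]
step 3: x^-=[-0.8822, -3.6646]  P^-=[0.4463 0.1320; 0.1320 0.6195]  H_jac=[0.6355 0.0000; 0.0000 -0.4995]  S=[0.5402 -0.0049; -0.0049 0.4645]  K=[0.5237 -0.1364; 0.1492 -0.6645]  nu=[-0.9379, -0.3237]  x^+=[-1.3292, -3.5895]  P^+=[0.2888 0.0459; 0.0459 0.4014]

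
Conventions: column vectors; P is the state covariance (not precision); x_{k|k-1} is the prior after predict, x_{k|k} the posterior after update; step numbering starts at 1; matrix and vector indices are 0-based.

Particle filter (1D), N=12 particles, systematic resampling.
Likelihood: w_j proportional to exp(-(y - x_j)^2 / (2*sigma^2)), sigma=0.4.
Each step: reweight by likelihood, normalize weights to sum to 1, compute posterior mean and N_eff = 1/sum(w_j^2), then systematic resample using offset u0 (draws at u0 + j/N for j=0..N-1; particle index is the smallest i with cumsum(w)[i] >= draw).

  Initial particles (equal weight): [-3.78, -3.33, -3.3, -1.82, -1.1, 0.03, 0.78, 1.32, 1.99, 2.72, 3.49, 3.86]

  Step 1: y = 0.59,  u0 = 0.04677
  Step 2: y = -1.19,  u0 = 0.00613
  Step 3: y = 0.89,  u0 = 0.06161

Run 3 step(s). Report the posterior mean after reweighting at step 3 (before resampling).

post_mean = 0.0300

step 1: w=[0.0000, 0.0000, 0.0000, 0.0000, 0.0001, 0.2570, 0.6118, 0.1295, 0.0015, 0.0000, 0.0000, 0.0000]  mean=0.6588  Neff=2.1873  idx=[5, 5, 5, 6, 6, 6, 6, 6, 6, 6, 7, 7]
step 2: w=[0.3329, 0.3329, 0.3329, 0.0002, 0.0002, 0.0002, 0.0002, 0.0002, 0.0002, 0.0002, 0.0000, 0.0000]  mean=0.0310  Neff=3.0079  idx=[0, 0, 0, 0, 1, 1, 1, 1, 2, 2, 2, 2]
step 3: w=[0.0833, 0.0833, 0.0833, 0.0833, 0.0833, 0.0833, 0.0833, 0.0833, 0.0833, 0.0833, 0.0833, 0.0833]  mean=0.0300  Neff=12.0000  idx=[0, 1, 2, 3, 4, 5, 6, 7, 8, 9, 10, 11]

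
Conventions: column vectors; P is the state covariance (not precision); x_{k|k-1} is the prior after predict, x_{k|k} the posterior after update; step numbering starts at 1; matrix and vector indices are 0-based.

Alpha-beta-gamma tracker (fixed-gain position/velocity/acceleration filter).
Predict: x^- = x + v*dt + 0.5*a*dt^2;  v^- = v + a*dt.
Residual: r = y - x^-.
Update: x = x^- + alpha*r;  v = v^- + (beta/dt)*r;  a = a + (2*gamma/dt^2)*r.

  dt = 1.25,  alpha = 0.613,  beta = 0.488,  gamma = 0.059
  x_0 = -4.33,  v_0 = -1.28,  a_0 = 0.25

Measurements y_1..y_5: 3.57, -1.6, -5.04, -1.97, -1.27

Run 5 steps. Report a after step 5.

a_post = 0.1308

step 1: x_pred=-5.7347  r=9.3047  x^+=-0.0309  v^+=2.6650  a^+=0.9527
step 2: x_pred=4.0447  r=-5.6447  x^+=0.5845  v^+=1.6522  a^+=0.5264
step 3: x_pred=3.0610  r=-8.1010  x^+=-1.9049  v^+=-0.8524  a^+=-0.0854
step 4: x_pred=-3.0371  r=1.0671  x^+=-2.3830  v^+=-0.5425  a^+=-0.0048
step 5: x_pred=-3.0649  r=1.7949  x^+=-1.9646  v^+=0.1522  a^+=0.1308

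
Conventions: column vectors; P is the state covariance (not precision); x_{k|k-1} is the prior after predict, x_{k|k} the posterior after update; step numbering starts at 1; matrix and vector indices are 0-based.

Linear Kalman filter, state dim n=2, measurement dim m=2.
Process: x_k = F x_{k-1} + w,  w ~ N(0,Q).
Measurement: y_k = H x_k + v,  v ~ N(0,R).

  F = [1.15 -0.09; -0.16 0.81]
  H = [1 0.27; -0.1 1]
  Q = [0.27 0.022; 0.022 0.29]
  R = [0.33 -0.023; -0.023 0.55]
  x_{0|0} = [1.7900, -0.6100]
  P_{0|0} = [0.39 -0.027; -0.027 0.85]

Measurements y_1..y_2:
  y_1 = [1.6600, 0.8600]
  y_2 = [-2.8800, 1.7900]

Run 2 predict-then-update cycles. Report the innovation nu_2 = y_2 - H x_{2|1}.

innov = [-4.7734, 1.9879]

step 1: x^-=[2.1134, -0.7805]  P^-=[0.7982 -0.1373; -0.1373 0.8647]  S=[1.1172 -0.0029; -0.0029 1.4501]  K=[0.6810 -0.1483; 0.0877 0.6059]  nu=[-0.2427, 1.8518]  x^+=[1.6735, 0.3203]  P^+=[0.2477 -0.0725; -0.0725 0.3240]
step 2: x^-=[1.8957, -0.0083]  P^-=[0.6152 -0.1158; -0.1158 0.5277]  S=[0.9212 -0.0547; -0.0547 1.1070]  K=[0.6263 -0.1292; 0.0581 0.4900]  nu=[-4.7734, 1.9879]  x^+=[-1.3506, 0.6885]  P^+=[0.2266 -0.0628; -0.0628 0.2619]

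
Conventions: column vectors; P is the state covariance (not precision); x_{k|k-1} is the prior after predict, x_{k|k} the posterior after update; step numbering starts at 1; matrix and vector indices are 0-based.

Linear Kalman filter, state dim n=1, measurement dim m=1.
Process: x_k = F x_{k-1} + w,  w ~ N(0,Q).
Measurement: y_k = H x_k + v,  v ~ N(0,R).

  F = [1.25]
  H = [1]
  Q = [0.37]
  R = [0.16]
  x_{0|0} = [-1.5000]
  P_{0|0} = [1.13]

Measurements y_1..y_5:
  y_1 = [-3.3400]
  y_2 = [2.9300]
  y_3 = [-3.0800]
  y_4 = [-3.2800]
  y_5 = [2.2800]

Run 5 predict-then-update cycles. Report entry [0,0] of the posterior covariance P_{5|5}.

step 1: x^-=[-1.8750]  P^-=[2.1356]  S=[2.2956]  K=[0.9303]  nu=[-1.4650]  x^+=[-3.2379]  P^+=[0.1488]
step 2: x^-=[-4.0474]  P^-=[0.6026]  S=[0.7626]  K=[0.7902]  nu=[6.9774]  x^+=[1.4660]  P^+=[0.1264]
step 3: x^-=[1.8326]  P^-=[0.5675]  S=[0.7275]  K=[0.7801]  nu=[-4.9126]  x^+=[-1.9996]  P^+=[0.1248]
step 4: x^-=[-2.4996]  P^-=[0.5650]  S=[0.7250]  K=[0.7793]  nu=[-0.7804]  x^+=[-3.1078]  P^+=[0.1247]
step 5: x^-=[-3.8847]  P^-=[0.5648]  S=[0.7248]  K=[0.7793]  nu=[6.1647]  x^+=[0.9192]  P^+=[0.1247]

P_post[0,0] = 0.1247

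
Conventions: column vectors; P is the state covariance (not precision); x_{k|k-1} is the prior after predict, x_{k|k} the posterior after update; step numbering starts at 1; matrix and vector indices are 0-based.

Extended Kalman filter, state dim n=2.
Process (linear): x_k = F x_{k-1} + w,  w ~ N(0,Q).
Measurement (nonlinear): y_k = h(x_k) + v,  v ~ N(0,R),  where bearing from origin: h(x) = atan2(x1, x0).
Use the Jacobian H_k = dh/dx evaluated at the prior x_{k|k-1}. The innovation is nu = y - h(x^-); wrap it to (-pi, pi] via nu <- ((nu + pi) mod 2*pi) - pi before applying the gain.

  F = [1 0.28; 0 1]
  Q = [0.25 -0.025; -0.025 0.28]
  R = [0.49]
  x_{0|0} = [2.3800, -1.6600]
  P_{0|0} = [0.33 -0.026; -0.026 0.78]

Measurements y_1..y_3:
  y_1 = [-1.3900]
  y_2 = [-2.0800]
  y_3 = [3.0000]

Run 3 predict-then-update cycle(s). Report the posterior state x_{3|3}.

step 1: x^-=[1.9152, -1.6600]  P^-=[0.6266 0.1674; 0.1674 1.0600]  H_jac=[0.2584 0.2982]  S=[0.6519]  K=[0.3250; 0.5512]  nu=[-0.6759]  x^+=[1.6956, -2.0325]  P^+=[0.5578 0.0506; 0.0506 0.8620]
step 2: x^-=[1.1265, -2.0325]  P^-=[0.9037 0.2670; 0.2670 1.1420]  H_jac=[0.3764 0.2086]  S=[0.7096]  K=[0.5578; 0.4773]  nu=[-1.0153]  x^+=[0.5601, -2.5171]  P^+=[0.6829 0.0781; 0.0781 0.9803]
step 3: x^-=[-0.1446, -2.5171]  P^-=[1.0535 0.3275; 0.3275 1.2603]  H_jac=[0.3960 -0.0228]  S=[0.6499]  K=[0.6304; 0.1554]  nu=[-1.6550]  x^+=[-1.1879, -2.7744]  P^+=[0.7952 0.2639; 0.2639 1.2446]

x_post = [-1.1879, -2.7744]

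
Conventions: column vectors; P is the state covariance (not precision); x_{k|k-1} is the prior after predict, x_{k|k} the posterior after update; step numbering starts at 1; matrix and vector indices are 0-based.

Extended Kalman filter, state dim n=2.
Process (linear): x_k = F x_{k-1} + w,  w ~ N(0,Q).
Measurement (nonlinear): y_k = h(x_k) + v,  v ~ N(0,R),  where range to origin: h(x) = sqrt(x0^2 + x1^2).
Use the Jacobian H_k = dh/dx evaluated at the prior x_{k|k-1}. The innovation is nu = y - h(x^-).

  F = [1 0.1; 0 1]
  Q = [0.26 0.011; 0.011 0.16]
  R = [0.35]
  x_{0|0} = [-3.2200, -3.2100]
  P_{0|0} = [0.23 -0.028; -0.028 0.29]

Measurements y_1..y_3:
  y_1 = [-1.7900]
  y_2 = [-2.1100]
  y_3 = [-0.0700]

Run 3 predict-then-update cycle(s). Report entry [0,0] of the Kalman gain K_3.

step 1: x^-=[-3.5410, -3.2100]  P^-=[0.4873 0.0120; 0.0120 0.4500]  H_jac=[-0.7409 -0.6716]  S=[0.8324]  K=[-0.4434; -0.3738]  nu=[-6.5694]  x^+=[-0.6281, -0.7546]  P^+=[0.3236 -0.1260; -0.1260 0.3337]
step 2: x^-=[-0.7036, -0.7546]  P^-=[0.5618 -0.0816; -0.0816 0.4937]  H_jac=[-0.6819 -0.7314]  S=[0.7940]  K=[-0.4074; -0.3847]  nu=[-3.1417]  x^+=[0.5762, 0.4541]  P^+=[0.4300 -0.2060; -0.2060 0.3762]
step 3: x^-=[0.6216, 0.4541]  P^-=[0.6526 -0.1574; -0.1574 0.5362]  H_jac=[0.8075 0.5899]  S=[0.8121]  K=[0.5345; 0.2329]  nu=[-0.8398]  x^+=[0.1727, 0.2585]  P^+=[0.4205 -0.2585; -0.2585 0.4921]

K[0,0] = 0.5345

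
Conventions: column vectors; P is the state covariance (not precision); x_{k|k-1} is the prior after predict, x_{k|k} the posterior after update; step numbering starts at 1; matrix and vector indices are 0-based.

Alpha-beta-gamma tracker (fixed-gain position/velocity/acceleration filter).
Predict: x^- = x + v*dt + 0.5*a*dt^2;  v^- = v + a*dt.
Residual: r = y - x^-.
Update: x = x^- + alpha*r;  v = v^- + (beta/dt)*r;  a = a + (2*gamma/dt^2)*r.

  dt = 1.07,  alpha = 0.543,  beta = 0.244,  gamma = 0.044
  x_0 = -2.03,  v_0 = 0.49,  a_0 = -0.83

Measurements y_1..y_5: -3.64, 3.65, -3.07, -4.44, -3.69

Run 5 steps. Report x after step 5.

x_post = -4.8905

step 1: x_pred=-1.9808  r=-1.6592  x^+=-2.8818  v^+=-0.7765  a^+=-0.9575
step 2: x_pred=-4.2607  r=7.9107  x^+=0.0348  v^+=0.0029  a^+=-0.3495
step 3: x_pred=-0.1621  r=-2.9079  x^+=-1.7411  v^+=-1.0341  a^+=-0.5730
step 4: x_pred=-3.1756  r=-1.2644  x^+=-3.8622  v^+=-1.9356  a^+=-0.6702
step 5: x_pred=-6.3169  r=2.6269  x^+=-4.8905  v^+=-2.0536  a^+=-0.4683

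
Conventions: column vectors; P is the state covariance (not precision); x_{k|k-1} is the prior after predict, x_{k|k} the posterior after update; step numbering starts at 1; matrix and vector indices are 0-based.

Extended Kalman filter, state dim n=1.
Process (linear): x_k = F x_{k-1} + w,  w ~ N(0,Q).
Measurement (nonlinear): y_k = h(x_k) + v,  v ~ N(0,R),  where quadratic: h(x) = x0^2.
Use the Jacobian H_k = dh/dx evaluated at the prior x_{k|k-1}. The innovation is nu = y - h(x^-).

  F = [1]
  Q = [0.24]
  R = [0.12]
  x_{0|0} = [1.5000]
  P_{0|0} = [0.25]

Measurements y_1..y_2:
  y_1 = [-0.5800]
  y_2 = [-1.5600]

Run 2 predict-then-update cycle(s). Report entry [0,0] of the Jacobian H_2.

H_jac[0,0] = 1.1633

step 1: x^-=[1.5000]  P^-=[0.4900]  H_jac=[3.0000]  S=[4.5300]  K=[0.3245]  nu=[-2.8300]  x^+=[0.5817]  P^+=[0.0130]
step 2: x^-=[0.5817]  P^-=[0.2530]  H_jac=[1.1633]  S=[0.4624]  K=[0.6365]  nu=[-1.8983]  x^+=[-0.6266]  P^+=[0.0657]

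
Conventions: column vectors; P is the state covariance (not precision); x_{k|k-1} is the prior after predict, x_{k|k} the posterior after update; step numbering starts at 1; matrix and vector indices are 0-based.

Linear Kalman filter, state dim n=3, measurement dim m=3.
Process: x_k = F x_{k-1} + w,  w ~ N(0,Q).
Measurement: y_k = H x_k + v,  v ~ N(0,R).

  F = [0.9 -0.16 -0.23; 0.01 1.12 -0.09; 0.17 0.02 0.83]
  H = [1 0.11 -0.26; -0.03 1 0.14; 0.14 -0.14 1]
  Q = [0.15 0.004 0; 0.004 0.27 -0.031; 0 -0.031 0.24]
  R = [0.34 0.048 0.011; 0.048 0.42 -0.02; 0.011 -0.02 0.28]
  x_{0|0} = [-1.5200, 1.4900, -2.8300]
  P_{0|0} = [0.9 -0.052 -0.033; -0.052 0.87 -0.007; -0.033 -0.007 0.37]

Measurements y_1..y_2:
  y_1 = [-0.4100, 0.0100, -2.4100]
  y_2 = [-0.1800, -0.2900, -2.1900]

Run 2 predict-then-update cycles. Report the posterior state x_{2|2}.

x_post = [-0.5522, 0.3680, -2.0627]

step 1: x^-=[-0.9555, 1.9083, -2.5775]  P^-=[0.9490 -0.1840 0.0424; -0.1840 1.3647 -0.0538; 0.0424 -0.0538 0.5114]  S=[1.2806 -0.0130 0.0458; -0.0130 1.7912 -0.2232; 0.0458 -0.2232 0.8708]  K=[0.7096 -0.0889 0.1707; -0.0037 0.7459 -0.1194; -0.0970 0.0870 0.6301]  nu=[-0.3346, -1.5661, 0.5684]  x^+=[-0.9566, 0.6736, -2.3232]  P^+=[0.2451 -0.0025 0.0227; -0.0025 0.3159 -0.0038; 0.0227 -0.0038 0.1699]
step 2: x^-=[-0.4344, 0.9539, -2.0774]  P^-=[0.3566 -0.0504 0.0207; -0.0504 0.6684 -0.0404; 0.0207 -0.0404 0.3705]  S=[0.7102 0.0600 -0.0254; 0.0600 1.0875 -0.1103; -0.0254 -0.1103 0.6897]  K=[0.4969 -0.0688 0.1199; -0.0073 0.6002 -0.1088; -0.0989 0.0720 0.5575]  nu=[-0.3907, -0.9661, 0.0818]  x^+=[-0.5522, 0.3680, -2.0627]  P^+=[0.1715 -0.0045 0.0158; -0.0045 0.2546 -0.0063; 0.0158 -0.0063 0.1505]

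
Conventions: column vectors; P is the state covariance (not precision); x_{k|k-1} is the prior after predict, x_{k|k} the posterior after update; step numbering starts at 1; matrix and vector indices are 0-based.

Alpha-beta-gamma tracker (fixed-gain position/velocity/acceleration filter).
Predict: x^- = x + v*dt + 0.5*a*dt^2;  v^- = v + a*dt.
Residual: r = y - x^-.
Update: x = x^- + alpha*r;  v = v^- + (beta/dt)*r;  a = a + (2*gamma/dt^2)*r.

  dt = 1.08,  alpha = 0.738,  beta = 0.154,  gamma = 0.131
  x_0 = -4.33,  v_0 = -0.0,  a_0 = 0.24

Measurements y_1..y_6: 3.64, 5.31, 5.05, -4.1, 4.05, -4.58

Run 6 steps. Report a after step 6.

a_post = -4.3960

step 1: x_pred=-4.1900  r=7.8300  x^+=1.5885  v^+=1.3757  a^+=1.9988
step 2: x_pred=4.2400  r=1.0700  x^+=5.0297  v^+=3.6870  a^+=2.2392
step 3: x_pred=10.3175  r=-5.2675  x^+=6.4301  v^+=5.3542  a^+=1.0560
step 4: x_pred=12.8284  r=-16.9284  x^+=0.3352  v^+=4.0807  a^+=-2.7466
step 5: x_pred=3.1406  r=0.9094  x^+=3.8117  v^+=1.2441  a^+=-2.5423
step 6: x_pred=3.6727  r=-8.2527  x^+=-2.4178  v^+=-2.6783  a^+=-4.3960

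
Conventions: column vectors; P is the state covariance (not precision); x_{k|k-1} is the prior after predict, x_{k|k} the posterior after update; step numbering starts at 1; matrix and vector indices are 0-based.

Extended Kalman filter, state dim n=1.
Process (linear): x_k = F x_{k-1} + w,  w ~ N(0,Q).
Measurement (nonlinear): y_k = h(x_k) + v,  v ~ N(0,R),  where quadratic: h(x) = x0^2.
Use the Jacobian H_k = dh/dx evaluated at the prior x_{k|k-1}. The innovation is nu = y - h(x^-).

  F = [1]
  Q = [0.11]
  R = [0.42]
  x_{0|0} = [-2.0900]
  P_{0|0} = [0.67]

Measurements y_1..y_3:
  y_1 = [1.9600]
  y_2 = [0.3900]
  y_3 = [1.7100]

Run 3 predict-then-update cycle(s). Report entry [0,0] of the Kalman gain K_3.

step 1: x^-=[-2.0900]  P^-=[0.7800]  H_jac=[-4.1800]  S=[14.0485]  K=[-0.2321]  nu=[-2.4081]  x^+=[-1.5311]  P^+=[0.0233]
step 2: x^-=[-1.5311]  P^-=[0.1333]  H_jac=[-3.0622]  S=[1.6702]  K=[-0.2444]  nu=[-1.9543]  x^+=[-1.0534]  P^+=[0.0335]
step 3: x^-=[-1.0534]  P^-=[0.1435]  H_jac=[-2.1068]  S=[1.0571]  K=[-0.2861]  nu=[0.6003]  x^+=[-1.2251]  P^+=[0.0570]

K[0,0] = -0.2861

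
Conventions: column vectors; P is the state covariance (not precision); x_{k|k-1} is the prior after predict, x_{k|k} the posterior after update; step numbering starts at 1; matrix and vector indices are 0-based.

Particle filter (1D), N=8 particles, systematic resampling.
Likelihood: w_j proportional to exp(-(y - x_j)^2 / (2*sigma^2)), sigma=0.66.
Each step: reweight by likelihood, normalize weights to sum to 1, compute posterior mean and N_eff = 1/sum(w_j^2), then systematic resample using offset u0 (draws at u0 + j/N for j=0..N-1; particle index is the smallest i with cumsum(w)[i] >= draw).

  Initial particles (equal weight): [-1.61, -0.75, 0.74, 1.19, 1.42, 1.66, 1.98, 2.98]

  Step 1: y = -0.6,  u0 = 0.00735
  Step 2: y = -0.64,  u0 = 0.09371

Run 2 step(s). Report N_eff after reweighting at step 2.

N_eff = 7.1729

step 1: w=[0.2139, 0.6722, 0.0878, 0.0174, 0.0064, 0.0020, 0.0003, 0.0000]  mean=-0.7498  Neff=1.9777  idx=[0, 0, 1, 1, 1, 1, 1, 1]
step 2: w=[0.0515, 0.0515, 0.1495, 0.1495, 0.1495, 0.1495, 0.1495, 0.1495]  mean=-0.8385  Neff=7.1729  idx=[1, 2, 3, 4, 5, 6, 6, 7]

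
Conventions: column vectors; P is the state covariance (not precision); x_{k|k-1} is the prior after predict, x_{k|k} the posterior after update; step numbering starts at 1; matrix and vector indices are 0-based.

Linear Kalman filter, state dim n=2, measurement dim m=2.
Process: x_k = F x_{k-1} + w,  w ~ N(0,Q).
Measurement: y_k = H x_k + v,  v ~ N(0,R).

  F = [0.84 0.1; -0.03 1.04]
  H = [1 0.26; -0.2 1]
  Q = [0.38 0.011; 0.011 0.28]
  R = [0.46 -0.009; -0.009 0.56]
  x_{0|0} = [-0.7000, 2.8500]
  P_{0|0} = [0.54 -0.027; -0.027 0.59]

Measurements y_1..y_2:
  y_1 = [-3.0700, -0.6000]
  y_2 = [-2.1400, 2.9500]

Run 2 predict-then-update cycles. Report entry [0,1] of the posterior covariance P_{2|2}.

step 1: x^-=[-0.3030, 2.9850]  P^-=[0.7624 0.0352; 0.0352 0.9203]  S=[1.3029 0.1112; 0.1112 1.4967]  K=[0.6027 -0.1231; 0.1596 0.5983]  nu=[-3.5431, -3.6456]  x^+=[-1.9895, 0.2382]  P^+=[0.2830 -0.0178; -0.0178 0.3301]
step 2: x^-=[-1.6474, 0.3074]  P^-=[0.5800 0.0227; 0.0227 0.6384]  S=[1.0949 0.0625; 0.0625 1.2125]  K=[0.5411 -0.1048; 0.1429 0.5154]  nu=[-0.5725, 2.3131]  x^+=[-2.1996, 1.4177]  P^+=[0.2532 -0.0129; -0.0129 0.2847]

P_post[0,1] = -0.0129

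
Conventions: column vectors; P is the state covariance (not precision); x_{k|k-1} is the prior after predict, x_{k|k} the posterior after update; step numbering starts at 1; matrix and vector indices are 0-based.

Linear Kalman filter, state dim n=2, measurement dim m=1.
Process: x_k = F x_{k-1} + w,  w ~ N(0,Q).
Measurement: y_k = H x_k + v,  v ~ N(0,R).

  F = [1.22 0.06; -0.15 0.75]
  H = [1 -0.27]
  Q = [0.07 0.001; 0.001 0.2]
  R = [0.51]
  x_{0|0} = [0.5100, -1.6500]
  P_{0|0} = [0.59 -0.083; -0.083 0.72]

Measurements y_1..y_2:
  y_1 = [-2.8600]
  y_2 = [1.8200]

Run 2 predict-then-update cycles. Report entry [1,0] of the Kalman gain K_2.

K[1,0] = -0.1151

step 1: x^-=[0.5232, -1.3140]  P^-=[0.9386 -0.1498; -0.1498 0.6370]  S=[1.5759]  K=[0.6213; -0.2042]  nu=[-3.7380]  x^+=[-1.7990, -0.5508]  P^+=[0.3304 0.0501; 0.0501 0.5713]
step 2: x^-=[-2.2279, -0.1433]  P^-=[0.5711 0.0117; 0.0117 0.5175]  S=[1.1125]  K=[0.5105; -0.1151]  nu=[4.0092]  x^+=[-0.1811, -0.6048]  P^+=[0.2812 0.0770; 0.0770 0.5027]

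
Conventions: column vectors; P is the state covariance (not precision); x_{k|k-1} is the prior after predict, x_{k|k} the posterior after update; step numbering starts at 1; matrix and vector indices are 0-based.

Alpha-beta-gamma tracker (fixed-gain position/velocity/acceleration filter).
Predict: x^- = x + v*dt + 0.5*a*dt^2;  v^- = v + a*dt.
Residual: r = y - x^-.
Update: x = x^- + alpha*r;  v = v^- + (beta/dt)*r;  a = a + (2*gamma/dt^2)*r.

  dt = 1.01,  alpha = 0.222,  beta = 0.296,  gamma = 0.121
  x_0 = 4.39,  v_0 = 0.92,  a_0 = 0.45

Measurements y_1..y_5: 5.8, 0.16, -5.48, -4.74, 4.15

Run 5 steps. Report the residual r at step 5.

resid = 18.5755

step 1: x_pred=5.5487  r=0.2513  x^+=5.6045  v^+=1.4481  a^+=0.5096
step 2: x_pred=7.3271  r=-7.1671  x^+=5.7360  v^+=-0.1376  a^+=-1.1906
step 3: x_pred=4.9897  r=-10.4697  x^+=2.6654  v^+=-4.4085  a^+=-3.6744
step 4: x_pred=-3.6613  r=-1.0787  x^+=-3.9007  v^+=-8.4358  a^+=-3.9303
step 5: x_pred=-14.4255  r=18.5755  x^+=-10.3018  v^+=-6.9615  a^+=0.4764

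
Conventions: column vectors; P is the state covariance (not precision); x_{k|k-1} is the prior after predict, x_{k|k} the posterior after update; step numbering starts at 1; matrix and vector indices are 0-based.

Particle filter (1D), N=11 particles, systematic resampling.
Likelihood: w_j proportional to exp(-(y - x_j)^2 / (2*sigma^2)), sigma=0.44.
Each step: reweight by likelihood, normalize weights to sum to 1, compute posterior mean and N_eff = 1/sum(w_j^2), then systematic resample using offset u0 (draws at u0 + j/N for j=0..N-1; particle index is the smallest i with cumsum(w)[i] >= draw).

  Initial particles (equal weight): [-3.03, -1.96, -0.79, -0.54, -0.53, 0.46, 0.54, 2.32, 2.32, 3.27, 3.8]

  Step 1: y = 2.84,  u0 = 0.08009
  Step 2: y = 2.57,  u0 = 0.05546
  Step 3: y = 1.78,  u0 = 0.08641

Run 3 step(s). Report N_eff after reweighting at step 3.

N_eff = 9.0274

step 1: w=[0.0000, 0.0000, 0.0000, 0.0000, 0.0000, 0.0000, 0.0000, 0.2913, 0.2913, 0.3633, 0.0542]  mean=2.7453  Neff=3.2833  idx=[7, 7, 7, 8, 8, 8, 9, 9, 9, 9, 10]
step 2: w=[0.1361, 0.1361, 0.1361, 0.1361, 0.1361, 0.1361, 0.0451, 0.0451, 0.0451, 0.0451, 0.0032]  mean=2.4962  Neff=8.3876  idx=[0, 1, 1, 2, 3, 3, 4, 5, 5, 7, 9]
step 3: w=[0.1109, 0.1109, 0.1109, 0.1109, 0.1109, 0.1109, 0.1109, 0.1109, 0.1109, 0.0008, 0.0008]  mean=2.3214  Neff=9.0274  idx=[0, 1, 2, 3, 4, 4, 5, 6, 7, 8, 8]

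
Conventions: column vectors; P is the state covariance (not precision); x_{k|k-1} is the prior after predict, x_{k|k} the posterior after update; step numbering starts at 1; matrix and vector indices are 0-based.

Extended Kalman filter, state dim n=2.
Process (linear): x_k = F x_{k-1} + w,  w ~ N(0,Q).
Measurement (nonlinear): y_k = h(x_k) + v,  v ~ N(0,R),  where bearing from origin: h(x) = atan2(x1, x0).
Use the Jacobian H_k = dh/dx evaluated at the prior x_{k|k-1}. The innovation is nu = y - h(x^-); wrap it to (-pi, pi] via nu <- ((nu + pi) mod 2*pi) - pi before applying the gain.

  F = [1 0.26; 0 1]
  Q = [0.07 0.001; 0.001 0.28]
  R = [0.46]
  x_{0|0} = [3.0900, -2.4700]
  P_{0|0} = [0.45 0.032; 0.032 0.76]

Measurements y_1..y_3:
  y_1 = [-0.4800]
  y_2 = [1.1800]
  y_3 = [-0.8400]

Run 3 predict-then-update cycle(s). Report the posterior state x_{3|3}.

step 1: x^-=[2.4478, -2.4700]  P^-=[0.5880 0.2306; 0.2306 1.0400]  H_jac=[0.2043 0.2024]  S=[0.5462]  K=[0.3053; 0.4716]  nu=[0.3099]  x^+=[2.5424, -2.3238]  P^+=[0.5371 0.1519; 0.1519 0.9185]
step 2: x^-=[1.9382, -2.3238]  P^-=[0.7482 0.3917; 0.3917 1.1985]  H_jac=[0.2538 0.2117]  S=[0.6040]  K=[0.4517; 0.5846]  nu=[2.0556]  x^+=[2.8667, -1.1220]  P^+=[0.6250 0.2323; 0.2323 0.9921]
step 3: x^-=[2.5750, -1.1220]  P^-=[0.8828 0.4912; 0.4912 1.2721]  H_jac=[0.1422 0.3264]  S=[0.6590]  K=[0.4338; 0.7361]  nu=[-0.4291]  x^+=[2.3888, -1.4379]  P^+=[0.7588 0.2808; 0.2808 0.9150]

x_post = [2.3888, -1.4379]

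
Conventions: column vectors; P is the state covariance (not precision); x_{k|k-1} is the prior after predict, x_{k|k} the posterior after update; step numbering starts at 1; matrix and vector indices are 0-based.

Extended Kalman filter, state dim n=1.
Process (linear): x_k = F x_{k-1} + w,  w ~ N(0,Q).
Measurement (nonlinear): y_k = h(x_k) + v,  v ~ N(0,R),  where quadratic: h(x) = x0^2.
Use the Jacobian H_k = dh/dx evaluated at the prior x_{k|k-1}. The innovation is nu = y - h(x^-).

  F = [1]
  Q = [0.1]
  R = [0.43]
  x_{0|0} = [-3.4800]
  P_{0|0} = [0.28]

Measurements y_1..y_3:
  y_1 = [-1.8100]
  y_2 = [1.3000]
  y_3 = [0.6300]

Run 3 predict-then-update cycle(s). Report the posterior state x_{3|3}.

step 1: x^-=[-3.4800]  P^-=[0.3800]  H_jac=[-6.9600]  S=[18.8378]  K=[-0.1404]  nu=[-13.9204]  x^+=[-1.5256]  P^+=[0.0087]
step 2: x^-=[-1.5256]  P^-=[0.1087]  H_jac=[-3.0512]  S=[1.4417]  K=[-0.2300]  nu=[-1.0274]  x^+=[-1.2893]  P^+=[0.0324]
step 3: x^-=[-1.2893]  P^-=[0.1324]  H_jac=[-2.5786]  S=[1.3104]  K=[-0.2606]  nu=[-1.0323]  x^+=[-1.0203]  P^+=[0.0434]

x_post = [-1.0203]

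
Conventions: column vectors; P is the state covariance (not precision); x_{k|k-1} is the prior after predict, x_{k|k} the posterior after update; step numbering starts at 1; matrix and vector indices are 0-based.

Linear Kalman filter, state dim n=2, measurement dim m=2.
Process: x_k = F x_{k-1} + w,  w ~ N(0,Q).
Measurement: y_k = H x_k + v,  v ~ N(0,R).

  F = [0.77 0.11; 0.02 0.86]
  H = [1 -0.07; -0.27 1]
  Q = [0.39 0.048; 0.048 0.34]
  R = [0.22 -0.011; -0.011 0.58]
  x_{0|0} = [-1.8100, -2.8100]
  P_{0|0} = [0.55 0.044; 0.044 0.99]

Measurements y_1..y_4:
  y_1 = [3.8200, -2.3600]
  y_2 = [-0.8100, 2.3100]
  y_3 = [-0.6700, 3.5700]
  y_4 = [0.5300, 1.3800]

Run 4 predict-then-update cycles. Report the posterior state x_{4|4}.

x_post = [0.4135, 1.5530]

step 1: x^-=[-1.7028, -2.4528]  P^-=[0.7355 0.1794; 0.1794 1.0739]  S=[0.9357 -0.1020; -0.1020 1.6107]  K=[0.7767 0.0373; 0.1820 0.6482]  nu=[5.3511, -0.3670]  x^+=[2.4399, -1.7167]  P^+=[0.1747 0.0602; 0.0602 0.3902]
step 2: x^-=[1.6899, -1.4275]  P^-=[0.5085 0.1276; 0.1276 0.6308]  S=[0.7137 -0.0624; -0.0624 1.1789]  K=[0.7025 0.0290; 0.1619 0.5144]  nu=[-2.5998, 4.1938]  x^+=[-0.0149, 0.3087]  P^+=[0.1578 0.0517; 0.0517 0.3105]
step 3: x^-=[0.0225, 0.2652]  P^-=[0.4961 0.1142; 0.1142 0.5715]  S=[0.7029 -0.0686; -0.0686 1.1260]  K=[0.6968 0.0249; 0.1533 0.4895]  nu=[-0.6740, 3.3109]  x^+=[-0.3647, 1.7826]  P^+=[0.1565 0.0490; 0.0490 0.2955]
step 4: x^-=[-0.0847, 1.5257]  P^-=[0.4946 0.1109; 0.1109 0.5603]  S=[0.7019 -0.0707; -0.0707 1.1164]  K=[0.6961 0.0238; 0.1510 0.4846]  nu=[0.7215, -0.1686]  x^+=[0.4135, 1.5530]  P^+=[0.1563 0.0484; 0.0484 0.2925]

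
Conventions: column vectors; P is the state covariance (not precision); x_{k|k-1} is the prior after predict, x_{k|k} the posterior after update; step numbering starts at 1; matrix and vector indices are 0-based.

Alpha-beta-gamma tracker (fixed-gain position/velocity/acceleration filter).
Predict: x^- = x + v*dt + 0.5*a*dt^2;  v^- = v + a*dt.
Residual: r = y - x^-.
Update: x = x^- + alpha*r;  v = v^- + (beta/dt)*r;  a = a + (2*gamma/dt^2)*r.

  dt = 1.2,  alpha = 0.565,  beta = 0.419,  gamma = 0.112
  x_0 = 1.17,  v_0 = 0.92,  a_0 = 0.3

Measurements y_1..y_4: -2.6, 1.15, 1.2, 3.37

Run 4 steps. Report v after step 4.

step 1: x_pred=2.4900  r=-5.0900  x^+=-0.3858  v^+=-0.4973  a^+=-0.4918
step 2: x_pred=-1.3366  r=2.4866  x^+=0.0683  v^+=-0.2191  a^+=-0.1050
step 3: x_pred=-0.2702  r=1.4702  x^+=0.5604  v^+=0.1683  a^+=0.1237
step 4: x_pred=0.8514  r=2.5186  x^+=2.2744  v^+=1.1961  a^+=0.5155

v_post = 1.1961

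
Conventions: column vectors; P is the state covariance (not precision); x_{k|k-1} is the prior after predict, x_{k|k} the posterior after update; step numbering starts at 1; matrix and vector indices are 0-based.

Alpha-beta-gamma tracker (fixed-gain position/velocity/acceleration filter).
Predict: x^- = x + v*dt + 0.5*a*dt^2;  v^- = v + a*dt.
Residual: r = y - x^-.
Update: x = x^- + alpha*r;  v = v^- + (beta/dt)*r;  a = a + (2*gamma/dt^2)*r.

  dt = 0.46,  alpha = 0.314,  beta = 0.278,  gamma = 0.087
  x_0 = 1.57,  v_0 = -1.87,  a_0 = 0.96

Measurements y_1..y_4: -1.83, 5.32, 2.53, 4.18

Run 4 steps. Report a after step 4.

step 1: x_pred=0.8114  r=-2.6414  x^+=-0.0180  v^+=-3.0247  a^+=-1.2120
step 2: x_pred=-1.5376  r=6.8576  x^+=0.6157  v^+=0.5622  a^+=4.4270
step 3: x_pred=1.3426  r=1.1874  x^+=1.7155  v^+=3.3162  a^+=5.4034
step 4: x_pred=3.8126  r=0.3674  x^+=3.9280  v^+=6.0238  a^+=5.7055

a_post = 5.7055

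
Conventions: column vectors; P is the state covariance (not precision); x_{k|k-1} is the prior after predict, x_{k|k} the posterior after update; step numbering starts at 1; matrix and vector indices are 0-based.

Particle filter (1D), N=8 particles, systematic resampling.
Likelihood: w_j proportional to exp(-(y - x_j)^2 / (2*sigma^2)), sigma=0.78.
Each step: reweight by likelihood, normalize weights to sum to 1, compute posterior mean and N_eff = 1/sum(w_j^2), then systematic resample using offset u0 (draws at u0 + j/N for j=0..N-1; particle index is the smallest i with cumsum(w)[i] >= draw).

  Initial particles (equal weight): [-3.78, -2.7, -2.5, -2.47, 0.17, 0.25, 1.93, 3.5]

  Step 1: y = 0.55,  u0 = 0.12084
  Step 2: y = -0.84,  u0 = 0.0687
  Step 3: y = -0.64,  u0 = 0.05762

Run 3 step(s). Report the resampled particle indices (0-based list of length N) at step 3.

step 1: w=[0.0000, 0.0001, 0.0002, 0.0003, 0.4379, 0.4580, 0.1031, 0.0004]  mean=0.3878  Neff=2.4262  idx=[4, 4, 4, 5, 5, 5, 5, 6]
step 2: w=[0.1541, 0.1541, 0.1541, 0.1342, 0.1342, 0.1342, 0.1342, 0.0007]  mean=0.2141  Neff=6.9760  idx=[0, 1, 2, 2, 3, 4, 5, 6]
step 3: w=[0.1320, 0.1320, 0.1320, 0.1320, 0.1180, 0.1180, 0.1180, 0.1180]  mean=0.2078  Neff=7.9751  idx=[0, 1, 2, 3, 4, 5, 6, 7]

resampled_idx = [0, 1, 2, 3, 4, 5, 6, 7]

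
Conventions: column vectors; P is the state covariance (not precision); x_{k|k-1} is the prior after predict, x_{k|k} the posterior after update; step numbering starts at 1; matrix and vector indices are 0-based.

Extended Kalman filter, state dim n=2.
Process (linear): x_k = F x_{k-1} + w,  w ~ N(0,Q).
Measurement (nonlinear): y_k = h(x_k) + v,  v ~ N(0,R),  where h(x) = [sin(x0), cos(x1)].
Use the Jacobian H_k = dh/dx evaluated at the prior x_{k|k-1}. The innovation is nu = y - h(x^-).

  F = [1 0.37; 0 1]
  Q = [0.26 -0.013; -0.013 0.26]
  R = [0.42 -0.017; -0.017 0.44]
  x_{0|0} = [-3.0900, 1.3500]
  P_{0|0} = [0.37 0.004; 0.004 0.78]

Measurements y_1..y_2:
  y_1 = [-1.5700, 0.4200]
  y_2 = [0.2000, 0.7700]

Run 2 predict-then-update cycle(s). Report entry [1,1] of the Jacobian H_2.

step 1: x^-=[-2.5905, 1.3500]  P^-=[0.7397 0.2796; 0.2796 1.0400]  H_jac=[-0.8520 0.0000; 0.0000 -0.9757]  S=[0.9569 0.2154; 0.2154 1.4301]  K=[-0.6373 -0.0948; -0.0923 -0.6957]  nu=[-1.0464, 0.2010]  x^+=[-1.9427, 1.3068]  P^+=[0.3123 0.0316; 0.0316 0.3121]
step 2: x^-=[-1.4592, 1.3068]  P^-=[0.6384 0.1341; 0.1341 0.5721]  H_jac=[0.1113 0.0000; 0.0000 -0.9654]  S=[0.4279 -0.0314; -0.0314 0.9731]  K=[0.1567 -0.1280; -0.0068 -0.5677]  nu=[1.1938, 0.5090]  x^+=[-1.3373, 1.0097]  P^+=[0.6107 0.0611; 0.0611 0.2587]

H_jac[1,1] = -0.9654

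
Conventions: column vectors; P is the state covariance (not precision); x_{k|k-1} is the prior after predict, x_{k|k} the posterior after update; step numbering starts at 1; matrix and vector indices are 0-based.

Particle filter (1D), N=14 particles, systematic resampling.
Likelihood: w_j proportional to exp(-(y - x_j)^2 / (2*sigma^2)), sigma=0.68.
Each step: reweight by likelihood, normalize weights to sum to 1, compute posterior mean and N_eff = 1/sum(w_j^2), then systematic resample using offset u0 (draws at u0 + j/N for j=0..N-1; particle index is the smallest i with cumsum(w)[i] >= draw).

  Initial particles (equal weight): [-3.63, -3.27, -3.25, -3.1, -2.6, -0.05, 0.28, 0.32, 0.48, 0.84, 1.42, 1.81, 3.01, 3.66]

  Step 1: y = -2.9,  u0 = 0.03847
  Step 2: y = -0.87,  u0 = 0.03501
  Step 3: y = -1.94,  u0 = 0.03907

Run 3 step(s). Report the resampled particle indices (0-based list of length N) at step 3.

resampled_idx = [1, 3, 4, 5, 5, 6, 7, 8, 9, 10, 11, 11, 12, 13]

step 1: w=[0.1349, 0.2070, 0.2103, 0.2299, 0.2178, 0.0000, 0.0000, 0.0000, 0.0000, 0.0000, 0.0000, 0.0000, 0.0000, 0.0000]  mean=-3.1292  Neff=4.8642  idx=[0, 0, 1, 1, 1, 2, 2, 2, 3, 3, 3, 4, 4, 4]
step 2: w=[0.0018, 0.0018, 0.0136, 0.0136, 0.0136, 0.0151, 0.0151, 0.0151, 0.0319, 0.0319, 0.0319, 0.2715, 0.2715, 0.2715]  mean=-2.7085  Neff=4.4365  idx=[4, 8, 10, 11, 11, 11, 12, 12, 12, 12, 13, 13, 13, 13]
step 3: w=[0.0197, 0.0312, 0.0312, 0.0834, 0.0834, 0.0834, 0.0834, 0.0834, 0.0834, 0.0834, 0.0834, 0.0834, 0.0834, 0.0834]  mean=-2.6444  Neff=12.6700  idx=[1, 3, 4, 5, 5, 6, 7, 8, 9, 10, 11, 11, 12, 13]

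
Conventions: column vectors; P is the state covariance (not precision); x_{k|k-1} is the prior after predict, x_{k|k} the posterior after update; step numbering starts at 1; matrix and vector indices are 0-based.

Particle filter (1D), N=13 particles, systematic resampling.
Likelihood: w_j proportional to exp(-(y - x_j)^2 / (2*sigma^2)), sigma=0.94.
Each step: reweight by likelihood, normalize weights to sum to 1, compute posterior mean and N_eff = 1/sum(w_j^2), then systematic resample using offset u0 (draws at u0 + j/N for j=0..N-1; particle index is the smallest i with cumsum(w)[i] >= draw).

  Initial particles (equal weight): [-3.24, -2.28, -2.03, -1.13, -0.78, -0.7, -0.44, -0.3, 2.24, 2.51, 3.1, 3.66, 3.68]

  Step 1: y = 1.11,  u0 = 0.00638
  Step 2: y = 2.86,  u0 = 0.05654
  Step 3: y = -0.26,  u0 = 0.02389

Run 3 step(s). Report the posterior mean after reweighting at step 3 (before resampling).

post_mean = 2.3194

step 1: w=[0.0000, 0.0008, 0.0020, 0.0307, 0.0695, 0.0822, 0.1348, 0.1704, 0.2548, 0.1731, 0.0558, 0.0132, 0.0125]  mean=1.0102  Neff=6.3241  idx=[3, 4, 5, 6, 6, 7, 7, 8, 8, 8, 9, 9, 10]
step 2: w=[0.0000, 0.0001, 0.0001, 0.0004, 0.0004, 0.0007, 0.0007, 0.1529, 0.1529, 0.1529, 0.1774, 0.1774, 0.1840]  mean=2.4877  Neff=5.9895  idx=[7, 7, 8, 8, 9, 9, 10, 10, 11, 11, 12, 12, 12]
step 3: w=[0.1256, 0.1256, 0.1256, 0.1256, 0.1256, 0.1256, 0.0561, 0.0561, 0.0561, 0.0561, 0.0073, 0.0073, 0.0073]  mean=2.3194  Neff=9.3082  idx=[0, 0, 1, 2, 2, 3, 3, 4, 5, 5, 6, 8, 9]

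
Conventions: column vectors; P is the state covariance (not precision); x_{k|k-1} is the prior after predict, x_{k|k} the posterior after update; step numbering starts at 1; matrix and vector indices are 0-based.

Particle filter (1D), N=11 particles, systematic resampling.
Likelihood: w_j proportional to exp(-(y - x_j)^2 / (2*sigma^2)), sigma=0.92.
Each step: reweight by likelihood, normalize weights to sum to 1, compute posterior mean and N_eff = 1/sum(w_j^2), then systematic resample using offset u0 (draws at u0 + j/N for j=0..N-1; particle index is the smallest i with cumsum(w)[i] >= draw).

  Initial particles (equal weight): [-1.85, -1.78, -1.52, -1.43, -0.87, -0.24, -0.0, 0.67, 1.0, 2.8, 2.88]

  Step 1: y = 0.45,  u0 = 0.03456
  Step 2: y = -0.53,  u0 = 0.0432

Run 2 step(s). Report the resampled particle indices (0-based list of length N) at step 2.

step 1: w=[0.0105, 0.0126, 0.0241, 0.0295, 0.0851, 0.1798, 0.2113, 0.2315, 0.1992, 0.0091, 0.0073]  mean=0.1630  Neff=5.5754  idx=[2, 4, 5, 5, 6, 6, 7, 7, 7, 8, 8]
step 2: w=[0.0815, 0.1359, 0.1384, 0.1384, 0.1232, 0.1232, 0.0621, 0.0621, 0.0621, 0.0365, 0.0365]  mean=-0.1107  Neff=9.2571  idx=[0, 1, 2, 2, 3, 4, 4, 5, 6, 7, 9]

resampled_idx = [0, 1, 2, 2, 3, 4, 4, 5, 6, 7, 9]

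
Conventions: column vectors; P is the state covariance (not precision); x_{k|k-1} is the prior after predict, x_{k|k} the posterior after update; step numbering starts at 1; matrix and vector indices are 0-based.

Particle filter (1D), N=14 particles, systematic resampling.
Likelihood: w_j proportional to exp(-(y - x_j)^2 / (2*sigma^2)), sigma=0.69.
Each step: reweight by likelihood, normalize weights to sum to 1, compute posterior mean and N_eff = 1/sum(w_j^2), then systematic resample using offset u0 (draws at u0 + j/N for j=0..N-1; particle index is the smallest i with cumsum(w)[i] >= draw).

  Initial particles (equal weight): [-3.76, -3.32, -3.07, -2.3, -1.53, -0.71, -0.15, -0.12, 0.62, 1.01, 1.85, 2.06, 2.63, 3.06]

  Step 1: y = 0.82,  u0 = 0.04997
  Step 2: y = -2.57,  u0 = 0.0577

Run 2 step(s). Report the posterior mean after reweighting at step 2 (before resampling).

step 1: w=[0.0000, 0.0000, 0.0000, 0.0000, 0.0009, 0.0256, 0.1114, 0.1183, 0.2869, 0.2881, 0.0982, 0.0595, 0.0096, 0.0015]  mean=0.7525  Neff=4.8632  idx=[6, 6, 7, 8, 8, 8, 8, 9, 9, 9, 9, 10, 10, 11]
step 2: w=[0.3444, 0.3444, 0.2954, 0.0037, 0.0037, 0.0037, 0.0037, 0.0002, 0.0002, 0.0002, 0.0002, 0.0000, 0.0000, 0.0000]  mean=-0.1287  Neff=3.0805  idx=[0, 0, 0, 0, 0, 1, 1, 1, 1, 2, 2, 2, 2, 3]

post_mean = -0.1287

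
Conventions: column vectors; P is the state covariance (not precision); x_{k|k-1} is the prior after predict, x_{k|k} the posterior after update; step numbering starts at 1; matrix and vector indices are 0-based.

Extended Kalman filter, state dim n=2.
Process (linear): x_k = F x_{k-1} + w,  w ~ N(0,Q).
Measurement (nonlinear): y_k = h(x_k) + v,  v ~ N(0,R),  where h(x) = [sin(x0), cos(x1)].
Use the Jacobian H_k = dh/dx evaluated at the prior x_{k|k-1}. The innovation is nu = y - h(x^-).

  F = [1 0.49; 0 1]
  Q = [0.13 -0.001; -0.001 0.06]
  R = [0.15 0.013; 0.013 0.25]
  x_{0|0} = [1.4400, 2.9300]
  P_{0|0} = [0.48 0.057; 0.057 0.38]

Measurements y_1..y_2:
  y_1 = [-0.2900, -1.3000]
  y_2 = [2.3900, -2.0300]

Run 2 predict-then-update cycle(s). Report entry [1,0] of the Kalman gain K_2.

step 1: x^-=[2.8757, 2.9300]  P^-=[0.7571 0.2422; 0.2422 0.4400]  H_jac=[-0.9649 0.0000; 0.0000 -0.2100]  S=[0.8548 0.0621; 0.0621 0.2694]  K=[-0.8552 0.0082; -0.2527 -0.2848]  nu=[-0.5528, -0.3223]  x^+=[3.3457, 3.1615]  P^+=[0.1328 0.0431; 0.0431 0.3546]
step 2: x^-=[4.8949, 3.1615]  P^-=[0.3902 0.2159; 0.2159 0.4146]  H_jac=[0.1815 0.0000; 0.0000 0.0199]  S=[0.1629 0.0138; 0.0138 0.2502]  K=[0.4354 -0.0068; 0.2389 0.0198]  nu=[3.3734, -1.0302]  x^+=[6.3708, 3.9470]  P^+=[0.3594 0.1989; 0.1989 0.4051]

K[1,0] = 0.2389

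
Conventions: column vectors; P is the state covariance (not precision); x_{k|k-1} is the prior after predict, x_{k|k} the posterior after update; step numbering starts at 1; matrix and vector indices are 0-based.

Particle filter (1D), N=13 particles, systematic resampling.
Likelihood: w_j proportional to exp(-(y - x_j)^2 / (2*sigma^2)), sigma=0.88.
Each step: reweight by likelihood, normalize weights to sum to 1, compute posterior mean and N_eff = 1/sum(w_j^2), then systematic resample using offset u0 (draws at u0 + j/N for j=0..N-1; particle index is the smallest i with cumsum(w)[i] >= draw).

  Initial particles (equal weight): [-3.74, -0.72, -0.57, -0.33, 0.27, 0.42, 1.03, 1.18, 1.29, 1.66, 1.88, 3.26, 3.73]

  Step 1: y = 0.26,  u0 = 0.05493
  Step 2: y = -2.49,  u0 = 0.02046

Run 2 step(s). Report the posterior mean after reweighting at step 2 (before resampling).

post_mean = -0.4952

step 1: w=[0.0000, 0.0868, 0.1035, 0.1289, 0.1614, 0.1588, 0.1101, 0.0935, 0.0814, 0.0455, 0.0297, 0.0005, 0.0001]  mean=0.4080  Neff=8.5806  idx=[1, 2, 3, 3, 4, 4, 5, 5, 6, 6, 7, 8, 10]
step 2: w=[0.3810, 0.2665, 0.1416, 0.1416, 0.0211, 0.0211, 0.0122, 0.0122, 0.0010, 0.0010, 0.0005, 0.0003, 0.0000]  mean=-0.4952  Neff=3.8829  idx=[0, 0, 0, 0, 0, 1, 1, 1, 1, 2, 3, 3, 4]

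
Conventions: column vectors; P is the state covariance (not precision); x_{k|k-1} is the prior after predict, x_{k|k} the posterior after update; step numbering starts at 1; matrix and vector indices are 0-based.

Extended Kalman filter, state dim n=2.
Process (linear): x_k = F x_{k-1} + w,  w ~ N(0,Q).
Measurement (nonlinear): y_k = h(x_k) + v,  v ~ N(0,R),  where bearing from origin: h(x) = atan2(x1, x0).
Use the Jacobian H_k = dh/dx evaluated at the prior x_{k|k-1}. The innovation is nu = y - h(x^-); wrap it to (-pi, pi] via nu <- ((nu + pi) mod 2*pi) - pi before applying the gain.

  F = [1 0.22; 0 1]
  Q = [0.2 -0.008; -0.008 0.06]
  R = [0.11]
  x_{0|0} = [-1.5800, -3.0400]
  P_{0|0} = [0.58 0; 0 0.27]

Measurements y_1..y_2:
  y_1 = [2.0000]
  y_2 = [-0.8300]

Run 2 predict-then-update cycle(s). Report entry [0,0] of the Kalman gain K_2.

K[0,0] = 0.3672

step 1: x^-=[-2.2488, -3.0400]  P^-=[0.7931 0.0514; 0.0514 0.3300]  H_jac=[0.2126 -0.1573]  S=[0.1506]  K=[1.0661; -0.2721]  nu=[-2.0755]  x^+=[-4.4615, -2.4752]  P^+=[0.6219 0.0951; 0.0951 0.3189]
step 2: x^-=[-5.0061, -2.4752]  P^-=[0.8792 0.1572; 0.1572 0.3789]  H_jac=[0.0794 -0.1605]  S=[0.1213]  K=[0.3672; -0.3985]  nu=[1.8524]  x^+=[-4.3258, -3.2134]  P^+=[0.8628 0.1750; 0.1750 0.3596]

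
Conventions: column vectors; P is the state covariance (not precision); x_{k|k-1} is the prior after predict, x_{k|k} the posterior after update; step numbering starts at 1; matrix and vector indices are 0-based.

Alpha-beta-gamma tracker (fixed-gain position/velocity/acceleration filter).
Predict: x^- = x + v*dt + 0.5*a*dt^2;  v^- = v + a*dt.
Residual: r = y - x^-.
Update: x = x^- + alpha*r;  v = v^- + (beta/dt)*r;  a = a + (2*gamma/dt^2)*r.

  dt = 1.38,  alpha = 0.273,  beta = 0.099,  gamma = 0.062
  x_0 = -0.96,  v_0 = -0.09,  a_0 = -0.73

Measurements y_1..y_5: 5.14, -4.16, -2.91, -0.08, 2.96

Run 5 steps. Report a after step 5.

a_post = 0.6854

step 1: x_pred=-1.7793  r=6.9193  x^+=0.1097  v^+=-0.6010  a^+=-0.2795
step 2: x_pred=-0.9858  r=-3.1742  x^+=-1.8524  v^+=-1.2144  a^+=-0.4861
step 3: x_pred=-3.9912  r=1.0812  x^+=-3.6960  v^+=-1.8077  a^+=-0.4157
step 4: x_pred=-6.5865  r=6.5065  x^+=-4.8102  v^+=-1.9147  a^+=0.0079
step 5: x_pred=-7.4450  r=10.4050  x^+=-4.6044  v^+=-1.1573  a^+=0.6854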